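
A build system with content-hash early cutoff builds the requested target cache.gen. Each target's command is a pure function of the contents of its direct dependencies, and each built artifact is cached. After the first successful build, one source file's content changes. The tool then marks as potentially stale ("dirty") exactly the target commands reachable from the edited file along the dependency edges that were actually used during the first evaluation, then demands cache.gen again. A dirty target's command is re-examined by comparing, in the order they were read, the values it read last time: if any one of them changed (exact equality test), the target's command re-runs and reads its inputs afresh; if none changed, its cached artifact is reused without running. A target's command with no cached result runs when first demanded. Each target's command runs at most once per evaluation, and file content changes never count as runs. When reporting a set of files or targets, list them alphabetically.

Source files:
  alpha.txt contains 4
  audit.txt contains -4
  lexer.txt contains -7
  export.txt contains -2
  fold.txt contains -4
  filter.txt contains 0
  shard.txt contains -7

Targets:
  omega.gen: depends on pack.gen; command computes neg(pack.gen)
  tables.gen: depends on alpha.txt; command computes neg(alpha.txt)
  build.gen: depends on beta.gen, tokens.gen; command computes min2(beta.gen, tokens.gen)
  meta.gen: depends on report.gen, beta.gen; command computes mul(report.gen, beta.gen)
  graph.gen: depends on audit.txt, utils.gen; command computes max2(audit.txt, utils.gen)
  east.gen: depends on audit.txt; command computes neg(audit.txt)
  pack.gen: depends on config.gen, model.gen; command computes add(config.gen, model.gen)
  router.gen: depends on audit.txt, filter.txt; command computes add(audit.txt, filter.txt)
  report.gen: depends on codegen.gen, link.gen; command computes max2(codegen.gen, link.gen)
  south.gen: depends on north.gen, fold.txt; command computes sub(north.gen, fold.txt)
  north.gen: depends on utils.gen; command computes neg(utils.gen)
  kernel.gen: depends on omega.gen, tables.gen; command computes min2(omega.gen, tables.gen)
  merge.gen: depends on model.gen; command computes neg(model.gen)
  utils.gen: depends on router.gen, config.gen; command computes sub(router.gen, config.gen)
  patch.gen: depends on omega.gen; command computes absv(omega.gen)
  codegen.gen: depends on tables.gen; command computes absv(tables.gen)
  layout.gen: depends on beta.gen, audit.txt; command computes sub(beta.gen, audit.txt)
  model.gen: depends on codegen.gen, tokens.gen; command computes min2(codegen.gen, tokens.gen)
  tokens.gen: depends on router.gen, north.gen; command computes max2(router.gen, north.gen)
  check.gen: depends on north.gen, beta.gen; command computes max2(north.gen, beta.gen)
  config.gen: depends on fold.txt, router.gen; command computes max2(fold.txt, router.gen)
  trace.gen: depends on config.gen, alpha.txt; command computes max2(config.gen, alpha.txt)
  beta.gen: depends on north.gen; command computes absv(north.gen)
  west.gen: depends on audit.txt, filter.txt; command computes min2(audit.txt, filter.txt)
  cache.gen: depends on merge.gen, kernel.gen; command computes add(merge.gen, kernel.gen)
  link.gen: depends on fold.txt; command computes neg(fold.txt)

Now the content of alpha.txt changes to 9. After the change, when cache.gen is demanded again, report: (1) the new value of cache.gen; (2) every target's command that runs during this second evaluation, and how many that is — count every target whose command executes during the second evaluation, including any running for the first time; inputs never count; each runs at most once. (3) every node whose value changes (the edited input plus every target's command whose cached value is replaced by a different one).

First evaluation (everything demanded from the output):
  router.gen = add(-4, 0) = -4
  config.gen = max2(-4, -4) = -4
  tables.gen = neg(4) = -4
  codegen.gen = absv(-4) = 4
  utils.gen = sub(-4, -4) = 0
  north.gen = neg(0) = 0
  tokens.gen = max2(-4, 0) = 0
  model.gen = min2(4, 0) = 0
  merge.gen = neg(0) = 0
  pack.gen = add(-4, 0) = -4
  omega.gen = neg(-4) = 4
  kernel.gen = min2(4, -4) = -4
  cache.gen = add(0, -4) = -4

Propagation after the edit:
  tables.gen: runs — alpha.txt 4->9; result -9.
  codegen.gen: runs — tables.gen -4->-9; result 9.
  model.gen: runs — codegen.gen 4->9; result 0 (same value as before).
  merge.gen: checked — values it read are unchanged (model.gen unchanged); reused cached 0 without running.
  pack.gen: checked — values it read are unchanged (config.gen unchanged, model.gen unchanged); reused cached -4 without running.
  omega.gen: checked — values it read are unchanged (pack.gen unchanged); reused cached 4 without running.
  kernel.gen: runs — tables.gen -4->-9; result -9.
  cache.gen: runs — kernel.gen -4->-9; result -9.

Key observation: the cutoff stops propagation at pack.gen — its inputs' values are unchanged, so it reuses its cache.

New value of cache.gen: -9.
Target commands that run: cache.gen, codegen.gen, kernel.gen, model.gen, tables.gen — 5 in total.
Values that change: alpha.txt, cache.gen, codegen.gen, kernel.gen, tables.gen.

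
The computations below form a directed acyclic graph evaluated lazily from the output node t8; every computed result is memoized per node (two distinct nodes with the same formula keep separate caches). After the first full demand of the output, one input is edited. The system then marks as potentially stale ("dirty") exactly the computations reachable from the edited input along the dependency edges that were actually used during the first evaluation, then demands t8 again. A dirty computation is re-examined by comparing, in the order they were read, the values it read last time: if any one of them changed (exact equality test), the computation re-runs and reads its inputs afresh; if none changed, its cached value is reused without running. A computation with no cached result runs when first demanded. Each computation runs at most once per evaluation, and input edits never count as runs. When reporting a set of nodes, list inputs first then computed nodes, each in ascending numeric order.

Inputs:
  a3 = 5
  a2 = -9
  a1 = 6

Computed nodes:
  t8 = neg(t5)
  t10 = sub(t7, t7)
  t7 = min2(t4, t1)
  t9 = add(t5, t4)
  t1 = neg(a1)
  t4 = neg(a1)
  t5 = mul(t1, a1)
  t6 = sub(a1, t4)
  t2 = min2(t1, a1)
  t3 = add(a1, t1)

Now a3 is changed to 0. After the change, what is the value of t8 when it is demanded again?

Demanding t8 again yields 36.
Note the shortcut — nothing in the graph depends on a3 at all, so no recomputation happens.

First demand of the output computes:
  t1 = neg(6) = -6
  t5 = mul(-6, 6) = -36
  t8 = neg(-36) = 36

After the edit, cleaning proceeds:
  no node depends on a3 at all; the second demand re-runs nothing.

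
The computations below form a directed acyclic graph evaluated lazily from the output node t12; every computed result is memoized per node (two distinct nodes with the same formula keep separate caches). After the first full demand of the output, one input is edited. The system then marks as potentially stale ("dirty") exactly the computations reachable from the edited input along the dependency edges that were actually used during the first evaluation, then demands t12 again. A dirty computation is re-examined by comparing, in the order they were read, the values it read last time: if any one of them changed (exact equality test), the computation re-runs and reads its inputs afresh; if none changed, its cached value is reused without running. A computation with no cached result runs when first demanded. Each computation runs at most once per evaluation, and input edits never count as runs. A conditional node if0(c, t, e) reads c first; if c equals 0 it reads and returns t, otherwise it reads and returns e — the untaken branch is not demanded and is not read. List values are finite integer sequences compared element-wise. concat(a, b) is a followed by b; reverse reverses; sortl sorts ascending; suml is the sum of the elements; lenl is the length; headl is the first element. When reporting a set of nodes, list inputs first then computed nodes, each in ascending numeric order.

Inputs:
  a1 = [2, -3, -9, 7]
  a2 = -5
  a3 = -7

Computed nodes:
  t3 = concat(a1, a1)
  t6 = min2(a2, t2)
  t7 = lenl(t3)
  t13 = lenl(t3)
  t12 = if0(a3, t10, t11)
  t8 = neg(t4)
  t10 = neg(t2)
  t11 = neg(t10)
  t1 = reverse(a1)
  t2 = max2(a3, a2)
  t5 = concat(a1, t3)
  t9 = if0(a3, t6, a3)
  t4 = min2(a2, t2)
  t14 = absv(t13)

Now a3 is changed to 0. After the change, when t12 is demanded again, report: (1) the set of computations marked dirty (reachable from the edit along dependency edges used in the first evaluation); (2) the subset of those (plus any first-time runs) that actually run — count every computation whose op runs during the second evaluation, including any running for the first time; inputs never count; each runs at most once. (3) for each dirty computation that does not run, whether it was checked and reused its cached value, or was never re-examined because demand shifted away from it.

First demand of the output computes:
  t2 = max2(-7, -5) = -5
  t10 = neg(-5) = 5
  t11 = neg(5) = -5
  t12 = if0(a3=-7 -> else branch t11) = -5

After the edit, cleaning proceeds:
  t2: a read changed (a3 -7->0) — executes, giving 0.
  t10: a read changed (t2 -5->0) — executes, giving 0.
  t11: stays stale; no demand reaches it after the flip.
  t12: a read changed (a3 -7->0) — executes, giving 0.

Note the branch switch — demand abandons t11, which is never re-examined.

The edit dirties: t2, t10, t11, t12.
3 computations run: t2, t10, t12.
Unvisited dirty nodes (no longer demanded): t11.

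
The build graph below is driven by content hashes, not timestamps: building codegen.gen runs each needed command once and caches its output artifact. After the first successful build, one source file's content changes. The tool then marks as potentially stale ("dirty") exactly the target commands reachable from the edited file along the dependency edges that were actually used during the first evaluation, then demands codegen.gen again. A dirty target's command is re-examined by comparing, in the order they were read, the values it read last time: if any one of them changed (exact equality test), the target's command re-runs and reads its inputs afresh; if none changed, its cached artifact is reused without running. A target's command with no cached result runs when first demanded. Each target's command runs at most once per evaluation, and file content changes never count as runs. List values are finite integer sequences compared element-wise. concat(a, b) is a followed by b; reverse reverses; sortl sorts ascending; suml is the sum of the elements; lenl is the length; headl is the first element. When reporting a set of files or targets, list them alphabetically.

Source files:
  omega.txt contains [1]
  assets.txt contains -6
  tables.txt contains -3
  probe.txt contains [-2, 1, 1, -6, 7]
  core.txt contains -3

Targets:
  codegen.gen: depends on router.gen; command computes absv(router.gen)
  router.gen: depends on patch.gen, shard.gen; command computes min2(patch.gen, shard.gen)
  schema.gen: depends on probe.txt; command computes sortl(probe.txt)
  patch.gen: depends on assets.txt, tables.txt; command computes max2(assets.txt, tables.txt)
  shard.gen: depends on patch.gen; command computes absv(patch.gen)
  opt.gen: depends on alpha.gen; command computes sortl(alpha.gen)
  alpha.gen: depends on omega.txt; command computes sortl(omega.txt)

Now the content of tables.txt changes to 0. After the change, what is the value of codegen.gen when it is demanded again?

codegen.gen now evaluates to 0.

Initial pass — values computed on the first demand:
  patch.gen = max2(-6, -3) = -3
  shard.gen = absv(-3) = 3
  router.gen = min2(-3, 3) = -3
  codegen.gen = absv(-3) = 3

Second demand — change propagation:
  patch.gen: re-runs because tables.txt -3->0; new result 0.
  shard.gen: re-runs because patch.gen -3->0; new result 0.
  router.gen: re-runs because patch.gen -3->0; shard.gen 3->0; new result 0.
  codegen.gen: re-runs because router.gen -3->0; new result 0.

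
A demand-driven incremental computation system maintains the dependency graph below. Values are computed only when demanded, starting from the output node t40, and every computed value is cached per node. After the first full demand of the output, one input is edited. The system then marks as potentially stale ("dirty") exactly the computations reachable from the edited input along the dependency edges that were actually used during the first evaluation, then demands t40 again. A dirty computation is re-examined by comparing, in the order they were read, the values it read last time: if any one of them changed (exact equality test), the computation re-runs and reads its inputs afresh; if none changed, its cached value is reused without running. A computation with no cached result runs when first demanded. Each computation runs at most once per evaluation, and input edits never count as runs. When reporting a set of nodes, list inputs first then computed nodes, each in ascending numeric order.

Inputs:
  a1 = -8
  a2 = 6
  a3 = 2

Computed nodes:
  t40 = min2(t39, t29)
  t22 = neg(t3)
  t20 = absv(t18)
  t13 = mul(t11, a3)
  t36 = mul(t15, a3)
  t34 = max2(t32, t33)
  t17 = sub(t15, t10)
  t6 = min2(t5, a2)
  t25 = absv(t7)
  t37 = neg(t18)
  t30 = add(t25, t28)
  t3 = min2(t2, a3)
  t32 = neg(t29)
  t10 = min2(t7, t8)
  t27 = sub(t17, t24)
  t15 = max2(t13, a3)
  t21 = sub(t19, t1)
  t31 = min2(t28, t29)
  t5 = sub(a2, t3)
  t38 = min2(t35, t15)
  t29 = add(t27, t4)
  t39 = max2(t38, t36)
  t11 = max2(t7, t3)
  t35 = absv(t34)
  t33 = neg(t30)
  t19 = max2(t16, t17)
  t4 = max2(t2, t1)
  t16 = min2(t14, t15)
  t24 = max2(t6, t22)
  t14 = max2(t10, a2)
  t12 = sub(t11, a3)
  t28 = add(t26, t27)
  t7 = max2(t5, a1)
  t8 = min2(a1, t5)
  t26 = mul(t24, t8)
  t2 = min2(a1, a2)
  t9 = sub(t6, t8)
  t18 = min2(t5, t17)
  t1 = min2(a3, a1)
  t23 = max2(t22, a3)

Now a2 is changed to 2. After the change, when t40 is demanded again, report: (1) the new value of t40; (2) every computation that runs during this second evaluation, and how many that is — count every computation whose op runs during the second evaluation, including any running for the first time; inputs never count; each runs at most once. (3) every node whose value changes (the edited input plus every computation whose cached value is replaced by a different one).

New value of t40: 12.
Computations that run: t2, t5, t6, t7, t8, t10, t11, t13, t15, t17, t24, t25, t27, t28, t29, t30, t32, t33, t34, t35, t36, t38, t39, t40 — 24 in total.
Values that change: a2, t5, t6, t7, t11, t13, t15, t17, t25, t27, t28, t29, t30, t32, t33, t34, t35, t36, t38, t39, t40.
Key observation: the cutoff stops propagation at t3 — its inputs' values are unchanged, so it reuses its cache.

First evaluation (everything demanded from the output):
  t1 = min2(2, -8) = -8
  t2 = min2(-8, 6) = -8
  t3 = min2(-8, 2) = -8
  t4 = max2(-8, -8) = -8
  t5 = sub(6, -8) = 14
  t6 = min2(14, 6) = 6
  t7 = max2(14, -8) = 14
  t8 = min2(-8, 14) = -8
  t10 = min2(14, -8) = -8
  t11 = max2(14, -8) = 14
  t13 = mul(14, 2) = 28
  t15 = max2(28, 2) = 28
  t17 = sub(28, -8) = 36
  t22 = neg(-8) = 8
  t24 = max2(6, 8) = 8
  t25 = absv(14) = 14
  t26 = mul(8, -8) = -64
  t27 = sub(36, 8) = 28
  t28 = add(-64, 28) = -36
  t29 = add(28, -8) = 20
  t30 = add(14, -36) = -22
  t32 = neg(20) = -20
  t33 = neg(-22) = 22
  t34 = max2(-20, 22) = 22
  t35 = absv(22) = 22
  t36 = mul(28, 2) = 56
  t38 = min2(22, 28) = 22
  t39 = max2(22, 56) = 56
  t40 = min2(56, 20) = 20

Propagation after the edit:
  t2: runs — a2 6->2; result -8 (same value as before).
  t3: checked — values it read are unchanged (t2 unchanged, a3 unchanged); reused cached -8 without running.
  t4: checked — values it read are unchanged (t2 unchanged, t1 unchanged); reused cached -8 without running.
  t5: runs — a2 6->2; result 10.
  t6: runs — t5 14->10; a2 6->2; result 2.
  t7: runs — t5 14->10; result 10.
  t8: runs — t5 14->10; result -8 (same value as before).
  t10: runs — t7 14->10; result -8 (same value as before).
  t11: runs — t7 14->10; result 10.
  t13: runs — t11 14->10; result 20.
  t15: runs — t13 28->20; result 20.
  t17: runs — t15 28->20; result 28.
  t22: checked — values it read are unchanged (t3 unchanged); reused cached 8 without running.
  t24: runs — t6 6->2; result 8 (same value as before).
  t25: runs — t7 14->10; result 10.
  t26: checked — values it read are unchanged (t24 unchanged, t8 unchanged); reused cached -64 without running.
  t27: runs — t17 36->28; result 20.
  t28: runs — t27 28->20; result -44.
  t29: runs — t27 28->20; result 12.
  t30: runs — t25 14->10; t28 -36->-44; result -34.
  t32: runs — t29 20->12; result -12.
  t33: runs — t30 -22->-34; result 34.
  t34: runs — t32 -20->-12; t33 22->34; result 34.
  t35: runs — t34 22->34; result 34.
  t36: runs — t15 28->20; result 40.
  t38: runs — t35 22->34; t15 28->20; result 20.
  t39: runs — t38 22->20; t36 56->40; result 40.
  t40: runs — t39 56->40; t29 20->12; result 12.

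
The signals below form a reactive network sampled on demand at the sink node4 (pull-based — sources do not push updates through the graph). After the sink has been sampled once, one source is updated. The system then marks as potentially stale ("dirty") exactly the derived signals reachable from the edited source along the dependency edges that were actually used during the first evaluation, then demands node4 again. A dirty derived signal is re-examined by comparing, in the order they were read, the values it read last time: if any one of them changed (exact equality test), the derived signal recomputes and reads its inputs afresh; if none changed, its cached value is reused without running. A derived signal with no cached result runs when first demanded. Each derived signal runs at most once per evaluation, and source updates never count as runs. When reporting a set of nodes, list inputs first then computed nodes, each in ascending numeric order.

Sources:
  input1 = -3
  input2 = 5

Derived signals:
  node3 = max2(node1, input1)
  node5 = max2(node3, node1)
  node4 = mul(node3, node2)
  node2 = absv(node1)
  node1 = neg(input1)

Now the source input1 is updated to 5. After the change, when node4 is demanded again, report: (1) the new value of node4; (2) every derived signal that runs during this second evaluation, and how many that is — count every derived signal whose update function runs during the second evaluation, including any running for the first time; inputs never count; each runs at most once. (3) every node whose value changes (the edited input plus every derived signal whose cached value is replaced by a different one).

Initial pass — values computed on the first demand:
  node1 = neg(-3) = 3
  node2 = absv(3) = 3
  node3 = max2(3, -3) = 3
  node4 = mul(3, 3) = 9

Second demand — change propagation:
  node1: re-runs because input1 -3->5; new result -5.
  node2: re-runs because node1 3->-5; new result 5.
  node3: re-runs because node1 3->-5; input1 -3->5; new result 5.
  node4: re-runs because node3 3->5; node2 3->5; new result 25.

node4 now evaluates to 25.
Run set: node1, node2, node3, node4 (4 run).
Changed values: input1, node1, node2, node3, node4.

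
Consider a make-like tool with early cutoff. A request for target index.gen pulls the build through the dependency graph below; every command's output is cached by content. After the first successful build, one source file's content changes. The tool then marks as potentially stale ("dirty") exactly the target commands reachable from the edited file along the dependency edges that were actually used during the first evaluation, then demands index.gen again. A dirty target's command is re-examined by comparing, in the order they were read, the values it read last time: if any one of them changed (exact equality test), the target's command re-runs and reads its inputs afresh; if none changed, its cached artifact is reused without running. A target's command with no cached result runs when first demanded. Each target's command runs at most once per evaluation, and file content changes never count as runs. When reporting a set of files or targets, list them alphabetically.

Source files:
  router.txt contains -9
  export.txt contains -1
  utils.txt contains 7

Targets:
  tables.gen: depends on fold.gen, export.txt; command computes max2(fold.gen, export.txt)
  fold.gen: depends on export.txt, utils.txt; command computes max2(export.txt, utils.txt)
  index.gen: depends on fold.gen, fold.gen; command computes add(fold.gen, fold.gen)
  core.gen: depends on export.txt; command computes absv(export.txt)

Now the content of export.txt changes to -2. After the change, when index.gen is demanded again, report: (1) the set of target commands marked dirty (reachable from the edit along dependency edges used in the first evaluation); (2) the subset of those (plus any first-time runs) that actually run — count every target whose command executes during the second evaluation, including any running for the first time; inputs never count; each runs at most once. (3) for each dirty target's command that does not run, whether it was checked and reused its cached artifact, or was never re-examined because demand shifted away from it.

First demand of the output computes:
  fold.gen = max2(-1, 7) = 7
  index.gen = add(7, 7) = 14

After the edit, cleaning proceeds:
  fold.gen: a read changed (export.txt -1->-2) — executes, giving 7 — identical to its old value.
  index.gen: dirty, but its reads are unchanged (fold.gen unchanged, fold.gen unchanged); cached 14 stands.

Note the absorption at fold.gen: it re-runs yet its value is the same, leaving the output's value untouched.

The edit dirties: fold.gen, index.gen.
1 target commands run: fold.gen.
Cache hits after checking: index.gen.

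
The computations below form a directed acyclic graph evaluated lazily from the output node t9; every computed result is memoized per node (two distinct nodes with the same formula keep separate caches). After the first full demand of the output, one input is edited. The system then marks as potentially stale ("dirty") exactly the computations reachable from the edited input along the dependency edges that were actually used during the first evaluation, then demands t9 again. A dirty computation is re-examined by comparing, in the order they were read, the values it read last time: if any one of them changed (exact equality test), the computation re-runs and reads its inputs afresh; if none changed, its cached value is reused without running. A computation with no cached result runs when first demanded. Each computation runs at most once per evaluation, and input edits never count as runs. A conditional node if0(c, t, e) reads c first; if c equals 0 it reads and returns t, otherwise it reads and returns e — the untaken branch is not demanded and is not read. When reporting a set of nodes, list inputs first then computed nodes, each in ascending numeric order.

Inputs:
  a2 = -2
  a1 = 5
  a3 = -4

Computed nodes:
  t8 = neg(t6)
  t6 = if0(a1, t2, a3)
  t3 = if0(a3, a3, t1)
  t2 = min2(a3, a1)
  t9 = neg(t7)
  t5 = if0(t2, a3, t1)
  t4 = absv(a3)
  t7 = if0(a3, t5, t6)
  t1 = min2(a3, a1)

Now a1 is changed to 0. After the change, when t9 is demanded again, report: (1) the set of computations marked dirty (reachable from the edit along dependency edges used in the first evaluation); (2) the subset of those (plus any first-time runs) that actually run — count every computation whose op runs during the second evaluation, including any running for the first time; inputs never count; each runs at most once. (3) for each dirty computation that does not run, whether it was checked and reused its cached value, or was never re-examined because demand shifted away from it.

The edit dirties: t6, t7, t9.
2 computations run: t2, t6.
Cache hits after checking: t7, t9.
Note the branch switch — t2 had no cache and runs now for the first time.

First demand of the output computes:
  t6 = if0(a1=5 -> else branch a3) = -4
  t7 = if0(a3=-4 -> else branch t6) = -4
  t9 = neg(-4) = 4

After the edit, cleaning proceeds:
  t2: had never run; runs now, result -4.
  t6: a read changed (a1 5->0) — executes, giving -4 — identical to its old value.
  t7: dirty, but its reads are unchanged (a3 unchanged, t6 unchanged); cached -4 stands.
  t9: dirty, but its reads are unchanged (t7 unchanged); cached 4 stands.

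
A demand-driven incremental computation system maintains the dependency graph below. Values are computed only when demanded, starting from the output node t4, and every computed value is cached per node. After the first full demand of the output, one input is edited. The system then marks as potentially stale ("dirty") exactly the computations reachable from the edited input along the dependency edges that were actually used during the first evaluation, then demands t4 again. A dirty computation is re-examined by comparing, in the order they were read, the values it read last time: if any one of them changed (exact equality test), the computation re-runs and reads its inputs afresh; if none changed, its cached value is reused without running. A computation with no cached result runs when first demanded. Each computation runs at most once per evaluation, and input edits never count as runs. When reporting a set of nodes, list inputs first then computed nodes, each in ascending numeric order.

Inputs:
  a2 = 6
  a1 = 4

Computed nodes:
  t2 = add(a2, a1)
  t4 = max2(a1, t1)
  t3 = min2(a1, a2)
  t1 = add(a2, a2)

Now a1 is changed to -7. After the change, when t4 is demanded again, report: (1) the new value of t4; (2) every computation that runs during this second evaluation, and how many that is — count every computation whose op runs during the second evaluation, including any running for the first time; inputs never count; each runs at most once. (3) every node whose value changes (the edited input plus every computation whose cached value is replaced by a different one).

First evaluation (everything demanded from the output):
  t1 = add(6, 6) = 12
  t4 = max2(4, 12) = 12

Propagation after the edit:
  t4: runs — a1 4->-7; result 12 (same value as before).

New value of t4: 12.
Computations that run: t4 — 1 in total.
Values that change: a1.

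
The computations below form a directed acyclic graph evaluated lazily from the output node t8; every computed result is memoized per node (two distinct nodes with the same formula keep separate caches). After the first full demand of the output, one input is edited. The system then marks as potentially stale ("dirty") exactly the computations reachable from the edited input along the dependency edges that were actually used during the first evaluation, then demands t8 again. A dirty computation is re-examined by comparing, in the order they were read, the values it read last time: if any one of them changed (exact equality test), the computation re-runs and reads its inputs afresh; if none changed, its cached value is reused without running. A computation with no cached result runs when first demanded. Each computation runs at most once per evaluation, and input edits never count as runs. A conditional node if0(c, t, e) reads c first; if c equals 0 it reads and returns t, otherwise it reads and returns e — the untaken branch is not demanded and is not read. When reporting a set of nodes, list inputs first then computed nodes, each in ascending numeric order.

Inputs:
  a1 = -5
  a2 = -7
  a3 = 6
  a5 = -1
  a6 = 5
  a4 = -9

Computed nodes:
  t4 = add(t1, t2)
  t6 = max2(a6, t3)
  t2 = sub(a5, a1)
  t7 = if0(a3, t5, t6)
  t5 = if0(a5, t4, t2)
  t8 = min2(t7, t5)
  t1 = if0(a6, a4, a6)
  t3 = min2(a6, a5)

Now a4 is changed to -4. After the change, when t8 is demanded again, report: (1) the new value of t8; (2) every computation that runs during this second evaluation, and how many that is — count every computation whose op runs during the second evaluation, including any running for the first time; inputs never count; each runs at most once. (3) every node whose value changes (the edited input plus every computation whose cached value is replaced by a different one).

Demanding t8 again yields 4.
0 computations run: none.
The nodes whose values change: a4.
Note the shortcut — a4 feeds only undemanded nodes, so no recomputation happens.

First demand of the output computes:
  t2 = sub(-1, -5) = 4
  t3 = min2(5, -1) = -1
  t5 = if0(a5=-1 -> else branch t2) = 4
  t6 = max2(5, -1) = 5
  t7 = if0(a3=6 -> else branch t6) = 5
  t8 = min2(5, 4) = 4

After the edit, cleaning proceeds:
  a4 only reaches undemanded nodes; the second demand re-runs nothing.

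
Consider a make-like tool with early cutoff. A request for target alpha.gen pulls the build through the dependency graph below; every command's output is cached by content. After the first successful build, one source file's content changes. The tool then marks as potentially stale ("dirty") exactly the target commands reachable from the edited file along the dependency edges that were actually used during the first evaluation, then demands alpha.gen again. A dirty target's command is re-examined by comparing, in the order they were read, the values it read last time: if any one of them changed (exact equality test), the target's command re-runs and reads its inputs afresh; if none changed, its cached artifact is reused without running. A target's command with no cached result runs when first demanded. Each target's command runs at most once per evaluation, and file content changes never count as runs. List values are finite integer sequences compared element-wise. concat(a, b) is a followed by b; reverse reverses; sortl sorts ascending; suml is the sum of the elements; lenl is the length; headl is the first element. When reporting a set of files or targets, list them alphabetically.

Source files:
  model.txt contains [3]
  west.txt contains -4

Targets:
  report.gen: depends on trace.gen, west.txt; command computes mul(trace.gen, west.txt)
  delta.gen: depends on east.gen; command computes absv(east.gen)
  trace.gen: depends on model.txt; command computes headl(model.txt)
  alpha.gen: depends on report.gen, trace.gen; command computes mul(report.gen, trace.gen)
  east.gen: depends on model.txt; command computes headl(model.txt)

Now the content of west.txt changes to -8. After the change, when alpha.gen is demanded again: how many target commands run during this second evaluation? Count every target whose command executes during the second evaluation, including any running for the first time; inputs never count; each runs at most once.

First demand of the output computes:
  trace.gen = headl([3]) = 3
  report.gen = mul(3, -4) = -12
  alpha.gen = mul(-12, 3) = -36

After the edit, cleaning proceeds:
  report.gen: a read changed (west.txt -4->-8) — executes, giving -24.
  alpha.gen: a read changed (report.gen -12->-24) — executes, giving -72.

2 target commands run: alpha.gen, report.gen.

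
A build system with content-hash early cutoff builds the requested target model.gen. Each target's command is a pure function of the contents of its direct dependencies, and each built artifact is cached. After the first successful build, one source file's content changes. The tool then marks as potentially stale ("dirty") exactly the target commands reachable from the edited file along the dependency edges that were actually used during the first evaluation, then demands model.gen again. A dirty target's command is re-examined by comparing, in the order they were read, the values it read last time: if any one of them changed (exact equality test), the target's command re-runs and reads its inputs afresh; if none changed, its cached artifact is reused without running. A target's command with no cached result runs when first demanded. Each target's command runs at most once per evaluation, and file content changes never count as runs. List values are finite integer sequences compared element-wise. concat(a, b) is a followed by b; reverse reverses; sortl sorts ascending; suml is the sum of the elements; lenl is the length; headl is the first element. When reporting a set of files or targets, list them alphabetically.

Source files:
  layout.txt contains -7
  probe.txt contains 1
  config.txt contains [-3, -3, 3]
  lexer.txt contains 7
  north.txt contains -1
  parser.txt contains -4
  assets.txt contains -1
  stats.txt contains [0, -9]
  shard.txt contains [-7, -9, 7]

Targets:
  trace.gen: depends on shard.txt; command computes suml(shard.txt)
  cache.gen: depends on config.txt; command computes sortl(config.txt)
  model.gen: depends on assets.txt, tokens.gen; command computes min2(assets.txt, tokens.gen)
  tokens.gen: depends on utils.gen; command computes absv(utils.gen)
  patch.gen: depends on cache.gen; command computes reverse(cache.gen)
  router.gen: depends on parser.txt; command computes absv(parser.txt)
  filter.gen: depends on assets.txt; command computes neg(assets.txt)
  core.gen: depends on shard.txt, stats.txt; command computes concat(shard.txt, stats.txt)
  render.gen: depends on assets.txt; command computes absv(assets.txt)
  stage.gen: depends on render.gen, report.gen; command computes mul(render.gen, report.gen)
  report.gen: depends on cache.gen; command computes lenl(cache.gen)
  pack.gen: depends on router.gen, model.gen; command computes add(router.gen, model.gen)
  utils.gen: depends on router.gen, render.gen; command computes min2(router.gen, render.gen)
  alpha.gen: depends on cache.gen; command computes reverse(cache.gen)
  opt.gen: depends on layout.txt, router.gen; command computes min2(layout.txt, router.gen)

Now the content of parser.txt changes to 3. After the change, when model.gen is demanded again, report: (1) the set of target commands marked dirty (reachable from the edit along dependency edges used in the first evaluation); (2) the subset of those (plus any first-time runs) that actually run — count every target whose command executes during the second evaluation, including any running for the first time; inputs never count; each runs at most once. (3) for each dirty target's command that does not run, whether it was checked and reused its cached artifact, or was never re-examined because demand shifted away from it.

Marked dirty: model.gen, router.gen, tokens.gen, utils.gen.
Target commands that run: router.gen, utils.gen — 2 in total.
Checked but reused from cache: model.gen, tokens.gen.
Key observation: the change is absorbed at utils.gen — it re-runs but produces the same value, and the output's value is unchanged.

First evaluation (everything demanded from the output):
  render.gen = absv(-1) = 1
  router.gen = absv(-4) = 4
  utils.gen = min2(4, 1) = 1
  tokens.gen = absv(1) = 1
  model.gen = min2(-1, 1) = -1

Propagation after the edit:
  router.gen: runs — parser.txt -4->3; result 3.
  utils.gen: runs — router.gen 4->3; result 1 (same value as before).
  tokens.gen: checked — values it read are unchanged (utils.gen unchanged); reused cached 1 without running.
  model.gen: checked — values it read are unchanged (assets.txt unchanged, tokens.gen unchanged); reused cached -1 without running.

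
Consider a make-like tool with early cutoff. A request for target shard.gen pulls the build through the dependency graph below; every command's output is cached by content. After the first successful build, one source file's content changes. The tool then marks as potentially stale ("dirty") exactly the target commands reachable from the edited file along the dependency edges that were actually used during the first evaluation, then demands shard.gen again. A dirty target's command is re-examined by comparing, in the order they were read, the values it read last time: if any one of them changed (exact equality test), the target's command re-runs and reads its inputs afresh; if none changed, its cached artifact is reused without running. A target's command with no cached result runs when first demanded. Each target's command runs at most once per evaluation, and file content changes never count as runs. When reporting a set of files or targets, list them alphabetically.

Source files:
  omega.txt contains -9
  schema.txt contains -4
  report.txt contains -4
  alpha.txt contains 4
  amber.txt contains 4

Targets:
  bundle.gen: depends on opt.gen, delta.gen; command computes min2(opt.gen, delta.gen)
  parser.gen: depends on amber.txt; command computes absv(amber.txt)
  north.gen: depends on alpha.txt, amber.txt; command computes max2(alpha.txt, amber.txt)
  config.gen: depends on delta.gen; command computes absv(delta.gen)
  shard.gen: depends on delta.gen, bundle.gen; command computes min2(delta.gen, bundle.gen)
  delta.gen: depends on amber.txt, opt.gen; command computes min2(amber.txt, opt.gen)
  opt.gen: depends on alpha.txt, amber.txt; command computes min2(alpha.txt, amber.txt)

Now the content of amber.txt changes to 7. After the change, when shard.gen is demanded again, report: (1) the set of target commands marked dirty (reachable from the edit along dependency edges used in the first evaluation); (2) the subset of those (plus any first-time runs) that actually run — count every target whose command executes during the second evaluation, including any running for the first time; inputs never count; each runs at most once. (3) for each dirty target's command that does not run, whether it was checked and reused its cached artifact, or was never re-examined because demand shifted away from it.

The edit dirties: bundle.gen, delta.gen, opt.gen, shard.gen.
2 target commands run: delta.gen, opt.gen.
Cache hits after checking: bundle.gen, shard.gen.
Note where the cutoff bites: bundle.gen is checked, finds nothing changed, and keeps its cache.

First demand of the output computes:
  opt.gen = min2(4, 4) = 4
  delta.gen = min2(4, 4) = 4
  bundle.gen = min2(4, 4) = 4
  shard.gen = min2(4, 4) = 4

After the edit, cleaning proceeds:
  opt.gen: a read changed (amber.txt 4->7) — executes, giving 4 — identical to its old value.
  delta.gen: a read changed (amber.txt 4->7) — executes, giving 4 — identical to its old value.
  bundle.gen: dirty, but its reads are unchanged (opt.gen unchanged, delta.gen unchanged); cached 4 stands.
  shard.gen: dirty, but its reads are unchanged (delta.gen unchanged, bundle.gen unchanged); cached 4 stands.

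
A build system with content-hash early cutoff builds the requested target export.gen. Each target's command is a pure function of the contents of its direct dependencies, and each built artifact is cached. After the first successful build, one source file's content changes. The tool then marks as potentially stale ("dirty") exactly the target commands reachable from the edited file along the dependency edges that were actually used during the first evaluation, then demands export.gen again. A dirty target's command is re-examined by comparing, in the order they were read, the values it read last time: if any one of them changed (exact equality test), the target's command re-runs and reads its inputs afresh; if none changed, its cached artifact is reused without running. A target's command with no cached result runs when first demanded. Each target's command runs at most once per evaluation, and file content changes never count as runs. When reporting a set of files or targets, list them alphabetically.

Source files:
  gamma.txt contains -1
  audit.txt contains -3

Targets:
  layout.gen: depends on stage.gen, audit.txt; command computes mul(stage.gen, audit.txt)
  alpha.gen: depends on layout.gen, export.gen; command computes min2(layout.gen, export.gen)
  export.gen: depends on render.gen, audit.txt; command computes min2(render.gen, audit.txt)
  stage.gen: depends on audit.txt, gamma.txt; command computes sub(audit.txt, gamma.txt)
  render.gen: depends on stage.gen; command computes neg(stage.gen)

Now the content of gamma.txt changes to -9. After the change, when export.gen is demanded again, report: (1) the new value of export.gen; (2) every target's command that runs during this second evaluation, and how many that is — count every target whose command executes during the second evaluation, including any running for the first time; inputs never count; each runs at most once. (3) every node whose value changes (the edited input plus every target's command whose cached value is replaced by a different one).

New value of export.gen: -6.
Target commands that run: export.gen, render.gen, stage.gen — 3 in total.
Values that change: export.gen, gamma.txt, render.gen, stage.gen.

First evaluation (everything demanded from the output):
  stage.gen = sub(-3, -1) = -2
  render.gen = neg(-2) = 2
  export.gen = min2(2, -3) = -3

Propagation after the edit:
  stage.gen: runs — gamma.txt -1->-9; result 6.
  render.gen: runs — stage.gen -2->6; result -6.
  export.gen: runs — render.gen 2->-6; result -6.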